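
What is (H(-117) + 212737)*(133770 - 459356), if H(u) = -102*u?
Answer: -73149732206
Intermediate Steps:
(H(-117) + 212737)*(133770 - 459356) = (-102*(-117) + 212737)*(133770 - 459356) = (11934 + 212737)*(-325586) = 224671*(-325586) = -73149732206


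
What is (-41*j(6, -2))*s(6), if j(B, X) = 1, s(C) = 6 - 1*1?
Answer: -205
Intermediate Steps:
s(C) = 5 (s(C) = 6 - 1 = 5)
(-41*j(6, -2))*s(6) = -41*1*5 = -41*5 = -205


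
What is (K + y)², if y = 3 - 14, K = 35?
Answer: 576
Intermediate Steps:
y = -11
(K + y)² = (35 - 11)² = 24² = 576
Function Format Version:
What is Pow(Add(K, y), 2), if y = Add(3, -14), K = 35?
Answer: 576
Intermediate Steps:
y = -11
Pow(Add(K, y), 2) = Pow(Add(35, -11), 2) = Pow(24, 2) = 576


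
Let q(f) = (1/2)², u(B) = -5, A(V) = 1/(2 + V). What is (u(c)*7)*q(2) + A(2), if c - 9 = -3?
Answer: -17/2 ≈ -8.5000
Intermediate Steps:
c = 6 (c = 9 - 3 = 6)
q(f) = ¼ (q(f) = (½)² = ¼)
(u(c)*7)*q(2) + A(2) = -5*7*(¼) + 1/(2 + 2) = -35*¼ + 1/4 = -35/4 + ¼ = -17/2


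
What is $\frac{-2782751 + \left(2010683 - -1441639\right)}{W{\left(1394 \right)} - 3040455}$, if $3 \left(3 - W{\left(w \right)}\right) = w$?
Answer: $- \frac{286959}{1303250} \approx -0.22019$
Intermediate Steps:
$W{\left(w \right)} = 3 - \frac{w}{3}$
$\frac{-2782751 + \left(2010683 - -1441639\right)}{W{\left(1394 \right)} - 3040455} = \frac{-2782751 + \left(2010683 - -1441639\right)}{\left(3 - \frac{1394}{3}\right) - 3040455} = \frac{-2782751 + \left(2010683 + 1441639\right)}{\left(3 - \frac{1394}{3}\right) - 3040455} = \frac{-2782751 + 3452322}{- \frac{1385}{3} - 3040455} = \frac{669571}{- \frac{9122750}{3}} = 669571 \left(- \frac{3}{9122750}\right) = - \frac{286959}{1303250}$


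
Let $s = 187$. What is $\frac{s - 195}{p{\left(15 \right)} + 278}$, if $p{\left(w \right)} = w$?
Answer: $- \frac{8}{293} \approx -0.027304$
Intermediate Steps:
$\frac{s - 195}{p{\left(15 \right)} + 278} = \frac{187 - 195}{15 + 278} = - \frac{8}{293}$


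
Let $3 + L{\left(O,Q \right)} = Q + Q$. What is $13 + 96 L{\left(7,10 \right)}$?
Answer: $1645$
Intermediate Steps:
$L{\left(O,Q \right)} = -3 + 2 Q$ ($L{\left(O,Q \right)} = -3 + \left(Q + Q\right) = -3 + 2 Q$)
$13 + 96 L{\left(7,10 \right)} = 13 + 96 \left(-3 + 2 \cdot 10\right) = 13 + 96 \left(-3 + 20\right) = 13 + 96 \cdot 17 = 13 + 1632 = 1645$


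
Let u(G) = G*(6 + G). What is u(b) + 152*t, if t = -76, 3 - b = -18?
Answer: -10985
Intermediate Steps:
b = 21 (b = 3 - 1*(-18) = 3 + 18 = 21)
u(b) + 152*t = 21*(6 + 21) + 152*(-76) = 21*27 - 11552 = 567 - 11552 = -10985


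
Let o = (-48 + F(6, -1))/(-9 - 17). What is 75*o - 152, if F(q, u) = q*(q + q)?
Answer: -2876/13 ≈ -221.23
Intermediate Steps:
F(q, u) = 2*q² (F(q, u) = q*(2*q) = 2*q²)
o = -12/13 (o = (-48 + 2*6²)/(-9 - 17) = (-48 + 2*36)/(-26) = (-48 + 72)*(-1/26) = 24*(-1/26) = -12/13 ≈ -0.92308)
75*o - 152 = 75*(-12/13) - 152 = -900/13 - 152 = -2876/13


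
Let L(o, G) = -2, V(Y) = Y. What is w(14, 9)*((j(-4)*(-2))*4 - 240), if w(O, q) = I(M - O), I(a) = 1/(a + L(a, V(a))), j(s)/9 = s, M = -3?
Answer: -48/19 ≈ -2.5263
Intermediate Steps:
j(s) = 9*s
I(a) = 1/(-2 + a) (I(a) = 1/(a - 2) = 1/(-2 + a))
w(O, q) = 1/(-5 - O) (w(O, q) = 1/(-2 + (-3 - O)) = 1/(-5 - O))
w(14, 9)*((j(-4)*(-2))*4 - 240) = (-1/(5 + 14))*(((9*(-4))*(-2))*4 - 240) = (-1/19)*(-36*(-2)*4 - 240) = (-1*1/19)*(72*4 - 240) = -(288 - 240)/19 = -1/19*48 = -48/19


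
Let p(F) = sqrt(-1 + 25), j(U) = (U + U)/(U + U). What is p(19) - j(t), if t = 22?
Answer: -1 + 2*sqrt(6) ≈ 3.8990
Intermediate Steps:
j(U) = 1 (j(U) = (2*U)/((2*U)) = (2*U)*(1/(2*U)) = 1)
p(F) = 2*sqrt(6) (p(F) = sqrt(24) = 2*sqrt(6))
p(19) - j(t) = 2*sqrt(6) - 1*1 = 2*sqrt(6) - 1 = -1 + 2*sqrt(6)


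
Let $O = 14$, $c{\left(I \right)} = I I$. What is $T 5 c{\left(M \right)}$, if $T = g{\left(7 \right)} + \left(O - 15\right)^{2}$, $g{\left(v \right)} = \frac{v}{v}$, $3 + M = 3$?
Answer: $0$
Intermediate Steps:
$M = 0$ ($M = -3 + 3 = 0$)
$c{\left(I \right)} = I^{2}$
$g{\left(v \right)} = 1$
$T = 2$ ($T = 1 + \left(14 - 15\right)^{2} = 1 + \left(-1\right)^{2} = 1 + 1 = 2$)
$T 5 c{\left(M \right)} = 2 \cdot 5 \cdot 0^{2} = 2 \cdot 5 \cdot 0 = 2 \cdot 0 = 0$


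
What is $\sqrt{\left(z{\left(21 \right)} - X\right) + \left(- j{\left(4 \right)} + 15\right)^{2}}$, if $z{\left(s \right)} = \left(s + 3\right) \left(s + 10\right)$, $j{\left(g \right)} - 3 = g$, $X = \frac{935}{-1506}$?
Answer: $\frac{\sqrt{1833981198}}{1506} \approx 28.436$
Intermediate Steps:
$X = - \frac{935}{1506}$ ($X = 935 \left(- \frac{1}{1506}\right) = - \frac{935}{1506} \approx -0.62085$)
$j{\left(g \right)} = 3 + g$
$z{\left(s \right)} = \left(3 + s\right) \left(10 + s\right)$
$\sqrt{\left(z{\left(21 \right)} - X\right) + \left(- j{\left(4 \right)} + 15\right)^{2}} = \sqrt{\left(\left(30 + 21^{2} + 13 \cdot 21\right) - - \frac{935}{1506}\right) + \left(- (3 + 4) + 15\right)^{2}} = \sqrt{\left(\left(30 + 441 + 273\right) + \frac{935}{1506}\right) + \left(\left(-1\right) 7 + 15\right)^{2}} = \sqrt{\left(744 + \frac{935}{1506}\right) + \left(-7 + 15\right)^{2}} = \sqrt{\frac{1121399}{1506} + 8^{2}} = \sqrt{\frac{1121399}{1506} + 64} = \sqrt{\frac{1217783}{1506}} = \frac{\sqrt{1833981198}}{1506}$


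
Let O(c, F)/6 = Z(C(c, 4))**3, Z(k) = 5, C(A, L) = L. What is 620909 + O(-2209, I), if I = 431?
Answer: 621659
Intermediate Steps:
O(c, F) = 750 (O(c, F) = 6*5**3 = 6*125 = 750)
620909 + O(-2209, I) = 620909 + 750 = 621659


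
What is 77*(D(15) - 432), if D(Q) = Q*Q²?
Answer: 226611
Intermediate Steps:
D(Q) = Q³
77*(D(15) - 432) = 77*(15³ - 432) = 77*(3375 - 432) = 77*2943 = 226611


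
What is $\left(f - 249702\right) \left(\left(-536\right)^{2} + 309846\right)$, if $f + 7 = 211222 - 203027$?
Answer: $-144218152988$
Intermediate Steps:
$f = 8188$ ($f = -7 + \left(211222 - 203027\right) = -7 + 8195 = 8188$)
$\left(f - 249702\right) \left(\left(-536\right)^{2} + 309846\right) = \left(8188 - 249702\right) \left(\left(-536\right)^{2} + 309846\right) = - 241514 \left(287296 + 309846\right) = \left(-241514\right) 597142 = -144218152988$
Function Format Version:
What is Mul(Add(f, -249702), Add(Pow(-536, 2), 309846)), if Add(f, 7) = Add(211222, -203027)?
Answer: -144218152988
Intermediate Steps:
f = 8188 (f = Add(-7, Add(211222, -203027)) = Add(-7, 8195) = 8188)
Mul(Add(f, -249702), Add(Pow(-536, 2), 309846)) = Mul(Add(8188, -249702), Add(Pow(-536, 2), 309846)) = Mul(-241514, Add(287296, 309846)) = Mul(-241514, 597142) = -144218152988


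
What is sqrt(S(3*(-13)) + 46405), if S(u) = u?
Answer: sqrt(46366) ≈ 215.33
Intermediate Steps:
sqrt(S(3*(-13)) + 46405) = sqrt(3*(-13) + 46405) = sqrt(-39 + 46405) = sqrt(46366)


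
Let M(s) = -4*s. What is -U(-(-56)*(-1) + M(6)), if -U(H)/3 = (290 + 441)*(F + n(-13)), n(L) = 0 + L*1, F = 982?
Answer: 2125017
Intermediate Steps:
n(L) = L (n(L) = 0 + L = L)
U(H) = -2125017 (U(H) = -3*(290 + 441)*(982 - 13) = -2193*969 = -3*708339 = -2125017)
-U(-(-56)*(-1) + M(6)) = -1*(-2125017) = 2125017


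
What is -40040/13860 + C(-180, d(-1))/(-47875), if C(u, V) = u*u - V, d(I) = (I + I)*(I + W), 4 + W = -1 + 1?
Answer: -307252/86175 ≈ -3.5654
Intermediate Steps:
W = -4 (W = -4 + (-1 + 1) = -4 + 0 = -4)
d(I) = 2*I*(-4 + I) (d(I) = (I + I)*(I - 4) = (2*I)*(-4 + I) = 2*I*(-4 + I))
C(u, V) = u² - V
-40040/13860 + C(-180, d(-1))/(-47875) = -40040/13860 + ((-180)² - 2*(-1)*(-4 - 1))/(-47875) = -40040*1/13860 + (32400 - 2*(-1)*(-5))*(-1/47875) = -26/9 + (32400 - 1*10)*(-1/47875) = -26/9 + (32400 - 10)*(-1/47875) = -26/9 + 32390*(-1/47875) = -26/9 - 6478/9575 = -307252/86175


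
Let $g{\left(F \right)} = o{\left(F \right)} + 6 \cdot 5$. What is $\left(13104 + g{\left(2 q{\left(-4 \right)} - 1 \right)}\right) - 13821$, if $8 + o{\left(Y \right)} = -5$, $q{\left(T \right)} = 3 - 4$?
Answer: $-700$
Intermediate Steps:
$q{\left(T \right)} = -1$ ($q{\left(T \right)} = 3 - 4 = -1$)
$o{\left(Y \right)} = -13$ ($o{\left(Y \right)} = -8 - 5 = -13$)
$g{\left(F \right)} = 17$ ($g{\left(F \right)} = -13 + 6 \cdot 5 = -13 + 30 = 17$)
$\left(13104 + g{\left(2 q{\left(-4 \right)} - 1 \right)}\right) - 13821 = \left(13104 + 17\right) - 13821 = 13121 - 13821 = -700$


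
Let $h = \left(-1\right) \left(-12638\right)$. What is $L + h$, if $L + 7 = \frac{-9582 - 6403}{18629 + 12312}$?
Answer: $\frac{390799786}{30941} \approx 12630.0$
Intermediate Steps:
$L = - \frac{232572}{30941}$ ($L = -7 + \frac{-9582 - 6403}{18629 + 12312} = -7 - \frac{15985}{30941} = - \frac{232572}{30941} \approx -7.5166$)
$h = 12638$
$L + h = - \frac{232572}{30941} + 12638 = \frac{390799786}{30941}$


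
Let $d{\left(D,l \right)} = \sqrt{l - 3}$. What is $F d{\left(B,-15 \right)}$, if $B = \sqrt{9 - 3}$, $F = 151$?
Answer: $453 i \sqrt{2} \approx 640.64 i$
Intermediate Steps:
$B = \sqrt{6} \approx 2.4495$
$d{\left(D,l \right)} = \sqrt{-3 + l}$
$F d{\left(B,-15 \right)} = 151 \sqrt{-3 - 15} = 151 \sqrt{-18} = 151 \cdot 3 i \sqrt{2} = 453 i \sqrt{2}$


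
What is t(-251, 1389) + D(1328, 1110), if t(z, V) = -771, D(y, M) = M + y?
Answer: 1667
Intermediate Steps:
t(-251, 1389) + D(1328, 1110) = -771 + (1110 + 1328) = -771 + 2438 = 1667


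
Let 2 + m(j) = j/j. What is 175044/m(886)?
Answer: -175044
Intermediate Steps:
m(j) = -1 (m(j) = -2 + j/j = -2 + 1 = -1)
175044/m(886) = 175044/(-1) = 175044*(-1) = -175044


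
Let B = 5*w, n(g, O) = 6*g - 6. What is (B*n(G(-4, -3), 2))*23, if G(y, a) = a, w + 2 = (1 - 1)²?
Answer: 5520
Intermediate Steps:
w = -2 (w = -2 + (1 - 1)² = -2 + 0² = -2 + 0 = -2)
n(g, O) = -6 + 6*g
B = -10 (B = 5*(-2) = -10)
(B*n(G(-4, -3), 2))*23 = -10*(-6 + 6*(-3))*23 = -10*(-6 - 18)*23 = -10*(-24)*23 = 240*23 = 5520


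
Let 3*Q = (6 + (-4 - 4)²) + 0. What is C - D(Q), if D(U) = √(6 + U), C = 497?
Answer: 497 - 2*√66/3 ≈ 491.58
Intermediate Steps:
Q = 70/3 (Q = ((6 + (-4 - 4)²) + 0)/3 = ((6 + (-8)²) + 0)/3 = ((6 + 64) + 0)/3 = (70 + 0)/3 = (⅓)*70 = 70/3 ≈ 23.333)
C - D(Q) = 497 - √(6 + 70/3) = 497 - √(88/3) = 497 - 2*√66/3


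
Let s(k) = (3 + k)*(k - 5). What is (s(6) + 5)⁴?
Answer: 38416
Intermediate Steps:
s(k) = (-5 + k)*(3 + k) (s(k) = (3 + k)*(-5 + k) = (-5 + k)*(3 + k))
(s(6) + 5)⁴ = ((-15 + 6² - 2*6) + 5)⁴ = ((-15 + 36 - 12) + 5)⁴ = (9 + 5)⁴ = 14⁴ = 38416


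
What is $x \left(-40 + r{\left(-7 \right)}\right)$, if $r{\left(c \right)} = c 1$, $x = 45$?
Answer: $-2115$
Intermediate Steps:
$r{\left(c \right)} = c$
$x \left(-40 + r{\left(-7 \right)}\right) = 45 \left(-40 - 7\right) = 45 \left(-47\right) = -2115$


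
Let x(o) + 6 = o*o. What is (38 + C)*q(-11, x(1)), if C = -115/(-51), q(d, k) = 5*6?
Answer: 20530/17 ≈ 1207.6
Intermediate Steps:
x(o) = -6 + o**2 (x(o) = -6 + o*o = -6 + o**2)
q(d, k) = 30
C = 115/51 (C = -115*(-1/51) = 115/51 ≈ 2.2549)
(38 + C)*q(-11, x(1)) = (38 + 115/51)*30 = (2053/51)*30 = 20530/17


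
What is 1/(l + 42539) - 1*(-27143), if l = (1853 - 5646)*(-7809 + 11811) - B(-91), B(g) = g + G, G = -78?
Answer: 410860279553/15136878 ≈ 27143.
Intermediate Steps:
B(g) = -78 + g (B(g) = g - 78 = -78 + g)
l = -15179417 (l = (1853 - 5646)*(-7809 + 11811) - (-78 - 91) = -3793*4002 - 1*(-169) = -15179586 + 169 = -15179417)
1/(l + 42539) - 1*(-27143) = 1/(-15179417 + 42539) - 1*(-27143) = 1/(-15136878) + 27143 = -1/15136878 + 27143 = 410860279553/15136878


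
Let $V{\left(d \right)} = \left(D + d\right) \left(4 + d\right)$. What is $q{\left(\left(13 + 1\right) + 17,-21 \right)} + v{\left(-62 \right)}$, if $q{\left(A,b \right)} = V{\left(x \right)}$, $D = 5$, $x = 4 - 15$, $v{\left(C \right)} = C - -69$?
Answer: $49$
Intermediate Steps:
$v{\left(C \right)} = 69 + C$ ($v{\left(C \right)} = C + 69 = 69 + C$)
$x = -11$ ($x = 4 - 15 = -11$)
$V{\left(d \right)} = \left(4 + d\right) \left(5 + d\right)$ ($V{\left(d \right)} = \left(5 + d\right) \left(4 + d\right) = \left(4 + d\right) \left(5 + d\right)$)
$q{\left(A,b \right)} = 42$ ($q{\left(A,b \right)} = 20 + \left(-11\right)^{2} + 9 \left(-11\right) = 20 + 121 - 99 = 42$)
$q{\left(\left(13 + 1\right) + 17,-21 \right)} + v{\left(-62 \right)} = 42 + \left(69 - 62\right) = 42 + 7 = 49$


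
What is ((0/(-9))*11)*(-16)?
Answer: 0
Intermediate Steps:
((0/(-9))*11)*(-16) = ((0*(-⅑))*11)*(-16) = (0*11)*(-16) = 0*(-16) = 0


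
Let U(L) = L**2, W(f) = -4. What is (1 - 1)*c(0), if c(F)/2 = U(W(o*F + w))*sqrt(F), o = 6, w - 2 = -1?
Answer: 0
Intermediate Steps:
w = 1 (w = 2 - 1 = 1)
c(F) = 32*sqrt(F) (c(F) = 2*((-4)**2*sqrt(F)) = 2*(16*sqrt(F)) = 32*sqrt(F))
(1 - 1)*c(0) = (1 - 1)*(32*sqrt(0)) = 0*(32*0) = 0*0 = 0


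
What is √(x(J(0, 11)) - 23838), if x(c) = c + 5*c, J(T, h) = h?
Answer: 2*I*√5943 ≈ 154.18*I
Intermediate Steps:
x(c) = 6*c
√(x(J(0, 11)) - 23838) = √(6*11 - 23838) = √(66 - 23838) = √(-23772) = 2*I*√5943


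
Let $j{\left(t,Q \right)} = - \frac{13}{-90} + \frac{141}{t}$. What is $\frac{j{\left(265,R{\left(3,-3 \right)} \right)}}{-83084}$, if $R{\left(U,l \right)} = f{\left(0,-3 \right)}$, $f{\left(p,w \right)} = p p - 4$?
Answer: $- \frac{3227}{396310680} \approx -8.1426 \cdot 10^{-6}$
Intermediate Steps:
$f{\left(p,w \right)} = -4 + p^{2}$ ($f{\left(p,w \right)} = p^{2} - 4 = -4 + p^{2}$)
$R{\left(U,l \right)} = -4$ ($R{\left(U,l \right)} = -4 + 0^{2} = -4 + 0 = -4$)
$j{\left(t,Q \right)} = \frac{13}{90} + \frac{141}{t}$ ($j{\left(t,Q \right)} = \left(-13\right) \left(- \frac{1}{90}\right) + \frac{141}{t} = \frac{13}{90} + \frac{141}{t}$)
$\frac{j{\left(265,R{\left(3,-3 \right)} \right)}}{-83084} = \frac{\frac{13}{90} + \frac{141}{265}}{-83084} = \left(\frac{13}{90} + 141 \cdot \frac{1}{265}\right) \left(- \frac{1}{83084}\right) = \left(\frac{13}{90} + \frac{141}{265}\right) \left(- \frac{1}{83084}\right) = \frac{3227}{4770} \left(- \frac{1}{83084}\right) = - \frac{3227}{396310680}$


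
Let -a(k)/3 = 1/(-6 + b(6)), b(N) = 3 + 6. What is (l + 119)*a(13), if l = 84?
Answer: -203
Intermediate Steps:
b(N) = 9
a(k) = -1 (a(k) = -3/(-6 + 9) = -3/3 = -3*1/3 = -1)
(l + 119)*a(13) = (84 + 119)*(-1) = 203*(-1) = -203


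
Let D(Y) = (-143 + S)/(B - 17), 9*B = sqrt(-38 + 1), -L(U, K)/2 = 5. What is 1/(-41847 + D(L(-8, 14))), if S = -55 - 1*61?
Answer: -8835929/369622715403 - 7*I*sqrt(37)/123207571801 ≈ -2.3905e-5 - 3.4559e-10*I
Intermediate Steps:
L(U, K) = -10 (L(U, K) = -2*5 = -10)
B = I*sqrt(37)/9 (B = sqrt(-38 + 1)/9 = sqrt(-37)/9 = (I*sqrt(37))/9 = I*sqrt(37)/9 ≈ 0.67586*I)
S = -116 (S = -55 - 61 = -116)
D(Y) = -259/(-17 + I*sqrt(37)/9) (D(Y) = (-143 - 116)/(I*sqrt(37)/9 - 17) = -259/(-17 + I*sqrt(37)/9))
1/(-41847 + D(L(-8, 14))) = 1/(-41847 + (356643/23446 + 2331*I*sqrt(37)/23446)) = 1/(-980788119/23446 + 2331*I*sqrt(37)/23446)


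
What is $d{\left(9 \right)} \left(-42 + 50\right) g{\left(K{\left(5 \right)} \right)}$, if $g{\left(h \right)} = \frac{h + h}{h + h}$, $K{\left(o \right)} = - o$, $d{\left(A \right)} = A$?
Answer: $72$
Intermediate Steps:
$g{\left(h \right)} = 1$ ($g{\left(h \right)} = \frac{2 h}{2 h} = 2 h \frac{1}{2 h} = 1$)
$d{\left(9 \right)} \left(-42 + 50\right) g{\left(K{\left(5 \right)} \right)} = 9 \left(-42 + 50\right) 1 = 9 \cdot 8 \cdot 1 = 72 \cdot 1 = 72$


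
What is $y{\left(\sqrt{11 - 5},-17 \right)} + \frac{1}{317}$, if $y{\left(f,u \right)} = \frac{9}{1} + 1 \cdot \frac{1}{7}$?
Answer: $\frac{20295}{2219} \approx 9.146$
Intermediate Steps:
$y{\left(f,u \right)} = \frac{64}{7}$ ($y{\left(f,u \right)} = 9 \cdot 1 + 1 \cdot \frac{1}{7} = 9 + \frac{1}{7} = \frac{64}{7}$)
$y{\left(\sqrt{11 - 5},-17 \right)} + \frac{1}{317} = \frac{64}{7} + \frac{1}{317} = \frac{20295}{2219}$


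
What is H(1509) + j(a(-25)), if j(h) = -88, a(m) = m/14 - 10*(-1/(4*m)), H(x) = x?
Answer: 1421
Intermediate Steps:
a(m) = m/14 + 5/(2*m) (a(m) = m*(1/14) - (-5)/(2*m) = m/14 + 5/(2*m))
H(1509) + j(a(-25)) = 1509 - 88 = 1421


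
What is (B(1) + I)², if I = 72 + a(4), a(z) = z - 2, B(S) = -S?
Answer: 5329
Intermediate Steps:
a(z) = -2 + z
I = 74 (I = 72 + (-2 + 4) = 72 + 2 = 74)
(B(1) + I)² = (-1*1 + 74)² = (-1 + 74)² = 73² = 5329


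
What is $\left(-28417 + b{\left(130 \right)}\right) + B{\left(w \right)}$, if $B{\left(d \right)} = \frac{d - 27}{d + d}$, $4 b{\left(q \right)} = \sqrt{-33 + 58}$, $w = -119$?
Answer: $- \frac{13525605}{476} \approx -28415.0$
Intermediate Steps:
$b{\left(q \right)} = \frac{5}{4}$ ($b{\left(q \right)} = \frac{\sqrt{-33 + 58}}{4} = \frac{\sqrt{25}}{4} = \frac{1}{4} \cdot 5 = \frac{5}{4}$)
$B{\left(d \right)} = \frac{-27 + d}{2 d}$
$\left(-28417 + b{\left(130 \right)}\right) + B{\left(w \right)} = \left(-28417 + \frac{5}{4}\right) + \frac{-27 - 119}{2 \left(-119\right)} = - \frac{113663}{4} + \frac{1}{2} \left(- \frac{1}{119}\right) \left(-146\right) = - \frac{113663}{4} + \frac{73}{119} = - \frac{13525605}{476}$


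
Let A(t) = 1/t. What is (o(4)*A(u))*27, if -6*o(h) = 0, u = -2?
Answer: 0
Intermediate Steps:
o(h) = 0 (o(h) = -⅙*0 = 0)
(o(4)*A(u))*27 = (0/(-2))*27 = (0*(-½))*27 = 0*27 = 0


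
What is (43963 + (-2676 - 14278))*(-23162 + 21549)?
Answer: -43565517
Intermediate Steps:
(43963 + (-2676 - 14278))*(-23162 + 21549) = (43963 - 16954)*(-1613) = 27009*(-1613) = -43565517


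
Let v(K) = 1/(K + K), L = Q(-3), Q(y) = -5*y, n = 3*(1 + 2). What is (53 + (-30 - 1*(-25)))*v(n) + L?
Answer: 53/3 ≈ 17.667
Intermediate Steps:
n = 9 (n = 3*3 = 9)
L = 15 (L = -5*(-3) = 15)
v(K) = 1/(2*K)
(53 + (-30 - 1*(-25)))*v(n) + L = (53 + (-30 - 1*(-25)))*((1/2)/9) + 15 = (53 + (-30 + 25))*((1/2)*(1/9)) + 15 = (53 - 5)*(1/18) + 15 = 48*(1/18) + 15 = 8/3 + 15 = 53/3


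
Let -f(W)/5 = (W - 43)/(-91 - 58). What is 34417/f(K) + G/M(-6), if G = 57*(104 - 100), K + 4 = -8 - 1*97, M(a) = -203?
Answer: -1041184279/154280 ≈ -6748.7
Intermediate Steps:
K = -109 (K = -4 + (-8 - 1*97) = -4 + (-8 - 97) = -4 - 105 = -109)
f(W) = -215/149 + 5*W/149 (f(W) = -5*(W - 43)/(-91 - 58) = -5*(-43 + W)/(-149) = -5*(-43 + W)*(-1)/149 = -5*(43/149 - W/149) = -215/149 + 5*W/149)
G = 228 (G = 57*4 = 228)
34417/f(K) + G/M(-6) = 34417/(-215/149 + (5/149)*(-109)) + 228/(-203) = 34417/(-215/149 - 545/149) + 228*(-1/203) = 34417/(-760/149) - 228/203 = 34417*(-149/760) - 228/203 = -5128133/760 - 228/203 = -1041184279/154280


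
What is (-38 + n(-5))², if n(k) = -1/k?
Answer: 35721/25 ≈ 1428.8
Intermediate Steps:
(-38 + n(-5))² = (-38 - 1/(-5))² = (-38 - 1*(-⅕))² = (-38 + ⅕)² = (-189/5)² = 35721/25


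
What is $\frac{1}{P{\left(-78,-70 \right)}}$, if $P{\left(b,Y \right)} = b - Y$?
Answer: $- \frac{1}{8} \approx -0.125$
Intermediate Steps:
$\frac{1}{P{\left(-78,-70 \right)}} = \frac{1}{-78 - -70} = \frac{1}{-78 + 70} = \frac{1}{-8} = - \frac{1}{8}$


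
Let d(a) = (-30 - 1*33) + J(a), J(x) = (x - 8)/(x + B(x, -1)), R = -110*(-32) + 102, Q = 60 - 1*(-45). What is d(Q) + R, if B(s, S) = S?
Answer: 370233/104 ≈ 3559.9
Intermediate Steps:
Q = 105 (Q = 60 + 45 = 105)
R = 3622 (R = 3520 + 102 = 3622)
J(x) = (-8 + x)/(-1 + x) (J(x) = (x - 8)/(x - 1) = (-8 + x)/(-1 + x))
d(a) = -63 + (-8 + a)/(-1 + a) (d(a) = (-30 - 1*33) + (-8 + a)/(-1 + a) = (-30 - 33) + (-8 + a)/(-1 + a) = -63 + (-8 + a)/(-1 + a))
d(Q) + R = (55 - 62*105)/(-1 + 105) + 3622 = (55 - 6510)/104 + 3622 = (1/104)*(-6455) + 3622 = -6455/104 + 3622 = 370233/104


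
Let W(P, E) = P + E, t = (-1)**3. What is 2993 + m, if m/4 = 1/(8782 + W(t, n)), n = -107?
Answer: 12980643/4337 ≈ 2993.0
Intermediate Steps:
t = -1
W(P, E) = E + P
m = 2/4337 (m = 4/(8782 + (-107 - 1)) = 4/(8782 - 108) = 4/8674 = 4*(1/8674) = 2/4337 ≈ 0.00046115)
2993 + m = 2993 + 2/4337 = 12980643/4337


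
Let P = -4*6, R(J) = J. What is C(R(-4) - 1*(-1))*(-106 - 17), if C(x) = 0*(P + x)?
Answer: 0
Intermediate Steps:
P = -24
C(x) = 0 (C(x) = 0*(-24 + x) = 0)
C(R(-4) - 1*(-1))*(-106 - 17) = 0*(-106 - 17) = 0*(-123) = 0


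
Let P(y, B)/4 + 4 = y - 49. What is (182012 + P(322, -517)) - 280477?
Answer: -97389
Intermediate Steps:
P(y, B) = -212 + 4*y (P(y, B) = -16 + 4*(y - 49) = -16 + 4*(-49 + y) = -16 + (-196 + 4*y) = -212 + 4*y)
(182012 + P(322, -517)) - 280477 = (182012 + (-212 + 4*322)) - 280477 = (182012 + (-212 + 1288)) - 280477 = (182012 + 1076) - 280477 = 183088 - 280477 = -97389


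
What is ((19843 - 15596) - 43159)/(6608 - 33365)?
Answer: 38912/26757 ≈ 1.4543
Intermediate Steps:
((19843 - 15596) - 43159)/(6608 - 33365) = (4247 - 43159)/(-26757) = -38912*(-1/26757) = 38912/26757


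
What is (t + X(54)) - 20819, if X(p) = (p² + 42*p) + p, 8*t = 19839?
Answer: -104809/8 ≈ -13101.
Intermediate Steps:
t = 19839/8 (t = (⅛)*19839 = 19839/8 ≈ 2479.9)
X(p) = p² + 43*p
(t + X(54)) - 20819 = (19839/8 + 54*(43 + 54)) - 20819 = (19839/8 + 54*97) - 20819 = (19839/8 + 5238) - 20819 = 61743/8 - 20819 = -104809/8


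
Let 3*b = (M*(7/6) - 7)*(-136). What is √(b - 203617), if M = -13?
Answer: I*√1823509/3 ≈ 450.12*I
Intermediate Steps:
b = 9044/9 (b = ((-91/6 - 7)*(-136))/3 = (-133/6*(-136))/3 = (⅓)*(9044/3) = 9044/9 ≈ 1004.9)
√(b - 203617) = √(9044/9 - 203617) = √(-1823509/9) = I*√1823509/3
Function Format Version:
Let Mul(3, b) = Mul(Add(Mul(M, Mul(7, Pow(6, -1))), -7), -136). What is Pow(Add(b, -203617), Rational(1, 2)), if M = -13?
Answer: Mul(Rational(1, 3), I, Pow(1823509, Rational(1, 2))) ≈ Mul(450.12, I)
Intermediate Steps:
b = Rational(9044, 9) (b = Mul(Rational(1, 3), Mul(Add(Mul(-13, Mul(7, Pow(6, -1))), -7), -136)) = Mul(Rational(1, 3), Mul(Add(Mul(-13, Mul(7, Rational(1, 6))), -7), -136)) = Mul(Rational(1, 3), Mul(Add(Mul(-13, Rational(7, 6)), -7), -136)) = Mul(Rational(1, 3), Mul(Add(Rational(-91, 6), -7), -136)) = Mul(Rational(1, 3), Mul(Rational(-133, 6), -136)) = Mul(Rational(1, 3), Rational(9044, 3)) = Rational(9044, 9) ≈ 1004.9)
Pow(Add(b, -203617), Rational(1, 2)) = Pow(Add(Rational(9044, 9), -203617), Rational(1, 2)) = Pow(Rational(-1823509, 9), Rational(1, 2)) = Mul(Rational(1, 3), I, Pow(1823509, Rational(1, 2)))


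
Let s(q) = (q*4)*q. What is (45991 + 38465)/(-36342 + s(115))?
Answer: 2484/487 ≈ 5.1006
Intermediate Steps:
s(q) = 4*q² (s(q) = (4*q)*q = 4*q²)
(45991 + 38465)/(-36342 + s(115)) = (45991 + 38465)/(-36342 + 4*115²) = 84456/(-36342 + 4*13225) = 84456/(-36342 + 52900) = 84456/16558 = 84456*(1/16558) = 2484/487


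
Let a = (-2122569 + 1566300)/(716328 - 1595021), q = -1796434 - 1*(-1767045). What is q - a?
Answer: -25824464846/878693 ≈ -29390.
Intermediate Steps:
q = -29389 (q = -1796434 + 1767045 = -29389)
a = 556269/878693 (a = -556269/(-878693) = -556269*(-1/878693) = 556269/878693 ≈ 0.63306)
q - a = -29389 - 1*556269/878693 = -29389 - 556269/878693 = -25824464846/878693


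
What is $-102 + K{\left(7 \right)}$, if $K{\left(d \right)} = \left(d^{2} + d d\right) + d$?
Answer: $3$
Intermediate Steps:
$K{\left(d \right)} = d + 2 d^{2}$ ($K{\left(d \right)} = \left(d^{2} + d^{2}\right) + d = 2 d^{2} + d = d + 2 d^{2}$)
$-102 + K{\left(7 \right)} = -102 + 7 \left(1 + 2 \cdot 7\right) = -102 + 7 \left(1 + 14\right) = -102 + 7 \cdot 15 = -102 + 105 = 3$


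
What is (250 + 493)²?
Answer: 552049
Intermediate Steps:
(250 + 493)² = 743² = 552049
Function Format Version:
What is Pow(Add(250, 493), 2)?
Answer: 552049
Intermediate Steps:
Pow(Add(250, 493), 2) = Pow(743, 2) = 552049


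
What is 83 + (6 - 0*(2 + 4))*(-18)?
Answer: -25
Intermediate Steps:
83 + (6 - 0*(2 + 4))*(-18) = 83 + (6 - 0*6)*(-18) = 83 + (6 - 3*0)*(-18) = 83 + (6 + 0)*(-18) = 83 + 6*(-18) = 83 - 108 = -25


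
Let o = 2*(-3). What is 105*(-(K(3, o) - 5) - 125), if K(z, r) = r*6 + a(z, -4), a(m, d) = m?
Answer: -9135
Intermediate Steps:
o = -6
K(z, r) = z + 6*r (K(z, r) = r*6 + z = 6*r + z = z + 6*r)
105*(-(K(3, o) - 5) - 125) = 105*(-((3 + 6*(-6)) - 5) - 125) = 105*(-((3 - 36) - 5) - 125) = 105*(-(-33 - 5) - 125) = 105*(-1*(-38) - 125) = 105*(38 - 125) = 105*(-87) = -9135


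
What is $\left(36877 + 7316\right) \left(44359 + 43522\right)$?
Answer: $3883725033$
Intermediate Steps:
$\left(36877 + 7316\right) \left(44359 + 43522\right) = 44193 \cdot 87881 = 3883725033$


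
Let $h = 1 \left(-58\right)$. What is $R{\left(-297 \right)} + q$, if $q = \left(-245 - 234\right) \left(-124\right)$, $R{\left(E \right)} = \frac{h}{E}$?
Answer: $\frac{17640670}{297} \approx 59396.0$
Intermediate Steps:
$h = -58$
$R{\left(E \right)} = - \frac{58}{E}$
$q = 59396$ ($q = \left(-479\right) \left(-124\right) = 59396$)
$R{\left(-297 \right)} + q = - \frac{58}{-297} + 59396 = \left(-58\right) \left(- \frac{1}{297}\right) + 59396 = \frac{58}{297} + 59396 = \frac{17640670}{297}$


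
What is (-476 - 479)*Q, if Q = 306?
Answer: -292230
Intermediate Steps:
(-476 - 479)*Q = (-476 - 479)*306 = -955*306 = -292230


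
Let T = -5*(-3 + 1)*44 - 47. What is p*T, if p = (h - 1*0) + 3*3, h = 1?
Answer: 3930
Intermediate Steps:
p = 10 (p = (1 - 1*0) + 3*3 = (1 + 0) + 9 = 1 + 9 = 10)
T = 393 (T = -5*(-2)*44 - 47 = 10*44 - 47 = 440 - 47 = 393)
p*T = 10*393 = 3930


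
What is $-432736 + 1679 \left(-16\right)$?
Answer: $-459600$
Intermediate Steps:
$-432736 + 1679 \left(-16\right) = -432736 - 26864 = -459600$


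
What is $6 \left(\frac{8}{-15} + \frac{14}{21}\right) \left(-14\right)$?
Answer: $- \frac{56}{5} \approx -11.2$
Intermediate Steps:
$6 \left(\frac{8}{-15} + \frac{14}{21}\right) \left(-14\right) = 6 \left(8 \left(- \frac{1}{15}\right) + 14 \cdot \frac{1}{21}\right) \left(-14\right) = 6 \left(- \frac{8}{15} + \frac{2}{3}\right) \left(-14\right) = 6 \cdot \frac{2}{15} \left(-14\right) = \frac{4}{5} \left(-14\right) = - \frac{56}{5}$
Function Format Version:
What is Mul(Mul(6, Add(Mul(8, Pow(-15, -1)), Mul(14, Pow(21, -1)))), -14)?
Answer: Rational(-56, 5) ≈ -11.200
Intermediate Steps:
Mul(Mul(6, Add(Mul(8, Pow(-15, -1)), Mul(14, Pow(21, -1)))), -14) = Mul(Mul(6, Add(Mul(8, Rational(-1, 15)), Mul(14, Rational(1, 21)))), -14) = Mul(Mul(6, Add(Rational(-8, 15), Rational(2, 3))), -14) = Mul(Mul(6, Rational(2, 15)), -14) = Mul(Rational(4, 5), -14) = Rational(-56, 5)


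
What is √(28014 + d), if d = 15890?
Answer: 56*√14 ≈ 209.53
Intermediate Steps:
√(28014 + d) = √(28014 + 15890) = √43904 = 56*√14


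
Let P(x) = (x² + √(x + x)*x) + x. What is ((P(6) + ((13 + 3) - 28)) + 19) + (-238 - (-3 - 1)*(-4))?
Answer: -205 + 12*√3 ≈ -184.22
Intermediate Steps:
P(x) = x + x² + √2*x^(3/2) (P(x) = (x² + √(2*x)*x) + x = (x² + (√2*√x)*x) + x = (x² + √2*x^(3/2)) + x = x + x² + √2*x^(3/2))
((P(6) + ((13 + 3) - 28)) + 19) + (-238 - (-3 - 1)*(-4)) = (((6 + 6² + √2*6^(3/2)) + ((13 + 3) - 28)) + 19) + (-238 - (-3 - 1)*(-4)) = (((6 + 36 + √2*(6*√6)) + (16 - 28)) + 19) + (-238 - (-4)*(-4)) = (((6 + 36 + 12*√3) - 12) + 19) + (-238 - 1*16) = (((42 + 12*√3) - 12) + 19) + (-238 - 16) = ((30 + 12*√3) + 19) - 254 = (49 + 12*√3) - 254 = -205 + 12*√3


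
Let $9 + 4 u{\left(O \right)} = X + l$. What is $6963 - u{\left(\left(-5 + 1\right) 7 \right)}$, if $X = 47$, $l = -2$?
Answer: $6954$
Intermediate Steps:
$u{\left(O \right)} = 9$ ($u{\left(O \right)} = - \frac{9}{4} + \frac{47 - 2}{4} = - \frac{9}{4} + \frac{1}{4} \cdot 45 = - \frac{9}{4} + \frac{45}{4} = 9$)
$6963 - u{\left(\left(-5 + 1\right) 7 \right)} = 6963 - 9 = 6954$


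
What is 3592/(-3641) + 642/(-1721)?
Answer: -8519354/6266161 ≈ -1.3596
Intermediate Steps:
3592/(-3641) + 642/(-1721) = 3592*(-1/3641) + 642*(-1/1721) = -3592/3641 - 642/1721 = -8519354/6266161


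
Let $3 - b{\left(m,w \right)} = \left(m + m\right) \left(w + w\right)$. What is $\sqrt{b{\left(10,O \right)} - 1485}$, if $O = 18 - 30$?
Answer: $i \sqrt{1002} \approx 31.654 i$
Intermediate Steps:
$O = -12$
$b{\left(m,w \right)} = 3 - 4 m w$ ($b{\left(m,w \right)} = 3 - \left(m + m\right) \left(w + w\right) = 3 - 2 m 2 w = 3 - 4 m w$)
$\sqrt{b{\left(10,O \right)} - 1485} = \sqrt{\left(3 - 40 \left(-12\right)\right) - 1485} = \sqrt{\left(3 + 480\right) - 1485} = \sqrt{483 - 1485} = \sqrt{-1002} = i \sqrt{1002}$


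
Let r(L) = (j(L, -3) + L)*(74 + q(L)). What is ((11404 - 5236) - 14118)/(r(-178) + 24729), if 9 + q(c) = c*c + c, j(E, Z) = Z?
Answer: 3975/2844811 ≈ 0.0013973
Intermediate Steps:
q(c) = -9 + c + c² (q(c) = -9 + (c*c + c) = -9 + (c² + c) = -9 + (c + c²) = -9 + c + c²)
r(L) = (-3 + L)*(65 + L + L²) (r(L) = (-3 + L)*(74 + (-9 + L + L²)) = (-3 + L)*(65 + L + L²))
((11404 - 5236) - 14118)/(r(-178) + 24729) = ((11404 - 5236) - 14118)/((-195 + (-178)³ - 2*(-178)² + 62*(-178)) + 24729) = (6168 - 14118)/((-195 - 5639752 - 2*31684 - 11036) + 24729) = -7950/((-195 - 5639752 - 63368 - 11036) + 24729) = -7950/(-5714351 + 24729) = -7950/(-5689622) = -7950*(-1/5689622) = 3975/2844811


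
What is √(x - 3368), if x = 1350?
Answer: I*√2018 ≈ 44.922*I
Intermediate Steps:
√(x - 3368) = √(1350 - 3368) = √(-2018) = I*√2018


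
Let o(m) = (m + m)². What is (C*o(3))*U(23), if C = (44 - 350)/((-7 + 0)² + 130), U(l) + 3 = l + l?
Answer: -473688/179 ≈ -2646.3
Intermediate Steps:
o(m) = 4*m² (o(m) = (2*m)² = 4*m²)
U(l) = -3 + 2*l (U(l) = -3 + (l + l) = -3 + 2*l)
C = -306/179 (C = -306/((-7)² + 130) = -306/(49 + 130) = -306/179 ≈ -1.7095)
(C*o(3))*U(23) = (-1224*3²/179)*(-3 + 2*23) = (-1224*9/179)*(-3 + 46) = -306/179*36*43 = -11016/179*43 = -473688/179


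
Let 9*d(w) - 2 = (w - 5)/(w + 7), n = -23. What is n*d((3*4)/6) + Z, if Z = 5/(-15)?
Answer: -124/27 ≈ -4.5926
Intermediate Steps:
Z = -⅓ (Z = 5*(-1/15) = -⅓ ≈ -0.33333)
d(w) = 2/9 + (-5 + w)/(9*(7 + w)) (d(w) = 2/9 + ((w - 5)/(w + 7))/9 = 2/9 + ((-5 + w)/(7 + w))/9 = 2/9 + (-5 + w)/(9*(7 + w)))
n*d((3*4)/6) + Z = -23*(3 + (3*4)/6)/(3*(7 + (3*4)/6)) - ⅓ = -23*(3 + 12*(⅙))/(3*(7 + 12*(⅙))) - ⅓ = -23*(3 + 2)/(3*(7 + 2)) - ⅓ = -23*5/(3*9) - ⅓ = -23*5/27 - ⅓ = -115/27 - ⅓ = -124/27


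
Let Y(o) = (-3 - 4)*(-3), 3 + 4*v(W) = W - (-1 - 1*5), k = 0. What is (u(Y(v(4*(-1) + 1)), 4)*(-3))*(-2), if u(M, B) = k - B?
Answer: -24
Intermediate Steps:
v(W) = ¾ + W/4 (v(W) = -¾ + (W - (-1 - 1*5))/4 = -¾ + (W - (-1 - 5))/4 = -¾ + (W - 1*(-6))/4 = -¾ + (W + 6)/4 = -¾ + (6 + W)/4 = -¾ + (3/2 + W/4) = ¾ + W/4)
Y(o) = 21 (Y(o) = -7*(-3) = 21)
u(M, B) = -B (u(M, B) = 0 - B = -B)
(u(Y(v(4*(-1) + 1)), 4)*(-3))*(-2) = (-1*4*(-3))*(-2) = -4*(-3)*(-2) = 12*(-2) = -24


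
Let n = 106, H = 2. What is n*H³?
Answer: 848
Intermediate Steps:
n*H³ = 106*2³ = 106*8 = 848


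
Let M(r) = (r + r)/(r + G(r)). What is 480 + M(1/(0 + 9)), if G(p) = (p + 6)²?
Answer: 728169/1517 ≈ 480.01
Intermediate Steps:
G(p) = (6 + p)²
M(r) = 2*r/(r + (6 + r)²) (M(r) = (r + r)/(r + (6 + r)²) = (2*r)/(r + (6 + r)²) = 2*r/(r + (6 + r)²))
480 + M(1/(0 + 9)) = 480 + 2/((0 + 9)*(1/(0 + 9) + (6 + 1/(0 + 9))²)) = 480 + 2/(9*(1/9 + (6 + 1/9)²)) = 480 + 2*(⅑)/(⅑ + (6 + ⅑)²) = 480 + 2*(⅑)/(⅑ + (55/9)²) = 480 + 2*(⅑)/(⅑ + 3025/81) = 480 + 2*(⅑)/(3034/81) = 480 + 2*(⅑)*(81/3034) = 480 + 9/1517 = 728169/1517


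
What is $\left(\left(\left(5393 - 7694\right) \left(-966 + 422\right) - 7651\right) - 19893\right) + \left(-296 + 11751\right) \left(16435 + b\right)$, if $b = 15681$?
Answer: $369112980$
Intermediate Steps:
$\left(\left(\left(5393 - 7694\right) \left(-966 + 422\right) - 7651\right) - 19893\right) + \left(-296 + 11751\right) \left(16435 + b\right) = \left(\left(\left(5393 - 7694\right) \left(-966 + 422\right) - 7651\right) - 19893\right) + \left(-296 + 11751\right) \left(16435 + 15681\right) = \left(\left(\left(-2301\right) \left(-544\right) - 7651\right) - 19893\right) + 11455 \cdot 32116 = \left(\left(1251744 - 7651\right) - 19893\right) + 367888780 = \left(1244093 - 19893\right) + 367888780 = 1224200 + 367888780 = 369112980$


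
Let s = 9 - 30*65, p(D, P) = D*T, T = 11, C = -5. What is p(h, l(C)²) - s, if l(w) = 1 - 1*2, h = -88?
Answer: 973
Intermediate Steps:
l(w) = -1 (l(w) = 1 - 2 = -1)
p(D, P) = 11*D (p(D, P) = D*11 = 11*D)
s = -1941 (s = 9 - 1950 = -1941)
p(h, l(C)²) - s = 11*(-88) - 1*(-1941) = -968 + 1941 = 973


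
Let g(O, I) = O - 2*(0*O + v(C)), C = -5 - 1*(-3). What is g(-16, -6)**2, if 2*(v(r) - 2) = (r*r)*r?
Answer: 144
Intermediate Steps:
C = -2 (C = -5 + 3 = -2)
v(r) = 2 + r**3/2 (v(r) = 2 + ((r*r)*r)/2 = 2 + (r**2*r)/2 = 2 + r**3/2)
g(O, I) = 4 + O (g(O, I) = O - 2*(0*O + (2 + (1/2)*(-2)**3)) = O - 2*(0 + (2 + (1/2)*(-8))) = O - 2*(0 + (2 - 4)) = O - 2*(0 - 2) = O - 2*(-2) = O + 4 = 4 + O)
g(-16, -6)**2 = (4 - 16)**2 = (-12)**2 = 144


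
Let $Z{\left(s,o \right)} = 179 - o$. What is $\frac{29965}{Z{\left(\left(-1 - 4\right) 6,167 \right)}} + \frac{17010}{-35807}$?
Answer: $\frac{1072752635}{429684} \approx 2496.6$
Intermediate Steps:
$\frac{29965}{Z{\left(\left(-1 - 4\right) 6,167 \right)}} + \frac{17010}{-35807} = \frac{29965}{179 - 167} + \frac{17010}{-35807} = \frac{29965}{179 - 167} + 17010 \left(- \frac{1}{35807}\right) = \frac{29965}{12} - \frac{17010}{35807} = \frac{1072752635}{429684}$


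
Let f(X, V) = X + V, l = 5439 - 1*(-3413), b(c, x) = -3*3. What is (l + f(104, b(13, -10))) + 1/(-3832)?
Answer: 34284903/3832 ≈ 8947.0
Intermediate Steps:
b(c, x) = -9
l = 8852 (l = 5439 + 3413 = 8852)
f(X, V) = V + X
(l + f(104, b(13, -10))) + 1/(-3832) = (8852 + (-9 + 104)) + 1/(-3832) = (8852 + 95) - 1/3832 = 8947 - 1/3832 = 34284903/3832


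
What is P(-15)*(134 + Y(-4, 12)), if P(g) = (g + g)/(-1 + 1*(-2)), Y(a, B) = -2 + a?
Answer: 1280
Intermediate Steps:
P(g) = -2*g/3 (P(g) = (2*g)/(-1 - 2) = (2*g)/(-3) = (2*g)*(-1/3) = -2*g/3)
P(-15)*(134 + Y(-4, 12)) = (-2/3*(-15))*(134 + (-2 - 4)) = 10*(134 - 6) = 10*128 = 1280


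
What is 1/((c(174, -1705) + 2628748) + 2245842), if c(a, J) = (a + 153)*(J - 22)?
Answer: 1/4309861 ≈ 2.3203e-7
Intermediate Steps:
c(a, J) = (-22 + J)*(153 + a) (c(a, J) = (153 + a)*(-22 + J) = (-22 + J)*(153 + a))
1/((c(174, -1705) + 2628748) + 2245842) = 1/(((-3366 - 22*174 + 153*(-1705) - 1705*174) + 2628748) + 2245842) = 1/(((-3366 - 3828 - 260865 - 296670) + 2628748) + 2245842) = 1/((-564729 + 2628748) + 2245842) = 1/(2064019 + 2245842) = 1/4309861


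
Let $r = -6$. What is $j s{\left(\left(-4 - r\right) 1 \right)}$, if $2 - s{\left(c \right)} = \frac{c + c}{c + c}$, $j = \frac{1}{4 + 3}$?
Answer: $\frac{1}{7} \approx 0.14286$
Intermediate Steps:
$j = \frac{1}{7} \approx 0.14286$
$s{\left(c \right)} = 1$ ($s{\left(c \right)} = 2 - \frac{c + c}{c + c} = 2 - \frac{2 c}{2 c} = 2 - \frac{1}{2 c} 2 c = 2 - 1 = 1$)
$j s{\left(\left(-4 - r\right) 1 \right)} = \frac{1}{7} \cdot 1 = \frac{1}{7}$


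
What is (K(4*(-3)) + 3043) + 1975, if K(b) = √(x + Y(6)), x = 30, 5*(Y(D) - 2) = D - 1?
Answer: 5018 + √33 ≈ 5023.7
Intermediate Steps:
Y(D) = 9/5 + D/5 (Y(D) = 2 + (D - 1)/5 = 2 + (-1 + D)/5 = 2 + (-⅕ + D/5) = 9/5 + D/5)
K(b) = √33 (K(b) = √(30 + (9/5 + (⅕)*6)) = √(30 + (9/5 + 6/5)) = √(30 + 3) = √33)
(K(4*(-3)) + 3043) + 1975 = (√33 + 3043) + 1975 = (3043 + √33) + 1975 = 5018 + √33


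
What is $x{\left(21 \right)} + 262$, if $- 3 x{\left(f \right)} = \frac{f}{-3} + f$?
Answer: $\frac{772}{3} \approx 257.33$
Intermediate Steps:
$x{\left(f \right)} = - \frac{2 f}{9}$ ($x{\left(f \right)} = - \frac{\frac{f}{-3} + f}{3} = - \frac{f \left(- \frac{1}{3}\right) + f}{3} = - \frac{- \frac{f}{3} + f}{3} = - \frac{\frac{2}{3} f}{3} = - \frac{2 f}{9}$)
$x{\left(21 \right)} + 262 = \left(- \frac{2}{9}\right) 21 + 262 = - \frac{14}{3} + 262 = \frac{772}{3}$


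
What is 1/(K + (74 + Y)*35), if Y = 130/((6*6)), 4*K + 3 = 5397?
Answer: 9/36584 ≈ 0.00024601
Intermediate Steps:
K = 2697/2 (K = -3/4 + (1/4)*5397 = -3/4 + 5397/4 = 2697/2 ≈ 1348.5)
Y = 65/18 (Y = 130/36 = 130*(1/36) = 65/18 ≈ 3.6111)
1/(K + (74 + Y)*35) = 1/(2697/2 + (74 + 65/18)*35) = 1/(2697/2 + (1397/18)*35) = 1/(2697/2 + 48895/18) = 1/(36584/9) = 9/36584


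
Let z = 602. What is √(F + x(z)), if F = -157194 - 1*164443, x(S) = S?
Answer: I*√321035 ≈ 566.6*I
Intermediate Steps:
F = -321637 (F = -157194 - 164443 = -321637)
√(F + x(z)) = √(-321637 + 602) = √(-321035) = I*√321035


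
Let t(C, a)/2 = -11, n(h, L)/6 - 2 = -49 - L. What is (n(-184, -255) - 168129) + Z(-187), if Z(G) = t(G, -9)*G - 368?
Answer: -163135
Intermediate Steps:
n(h, L) = -282 - 6*L (n(h, L) = 12 + 6*(-49 - L) = 12 + (-294 - 6*L) = -282 - 6*L)
t(C, a) = -22 (t(C, a) = 2*(-11) = -22)
Z(G) = -368 - 22*G (Z(G) = -22*G - 368 = -368 - 22*G)
(n(-184, -255) - 168129) + Z(-187) = ((-282 - 6*(-255)) - 168129) + (-368 - 22*(-187)) = ((-282 + 1530) - 168129) + (-368 + 4114) = (1248 - 168129) + 3746 = -166881 + 3746 = -163135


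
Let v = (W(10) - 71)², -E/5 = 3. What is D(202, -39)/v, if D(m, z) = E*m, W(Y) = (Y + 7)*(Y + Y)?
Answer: -3030/72361 ≈ -0.041873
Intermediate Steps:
E = -15 (E = -5*3 = -15)
W(Y) = 2*Y*(7 + Y) (W(Y) = (7 + Y)*(2*Y) = 2*Y*(7 + Y))
D(m, z) = -15*m
v = 72361 (v = (2*10*(7 + 10) - 71)² = (2*10*17 - 71)² = (340 - 71)² = 269² = 72361)
D(202, -39)/v = -15*202/72361 = -3030*1/72361 = -3030/72361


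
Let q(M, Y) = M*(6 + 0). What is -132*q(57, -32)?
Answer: -45144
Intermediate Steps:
q(M, Y) = 6*M (q(M, Y) = M*6 = 6*M)
-132*q(57, -32) = -792*57 = -132*342 = -45144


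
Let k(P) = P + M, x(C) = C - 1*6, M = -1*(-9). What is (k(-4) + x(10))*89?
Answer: 801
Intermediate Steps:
M = 9
x(C) = -6 + C (x(C) = C - 6 = -6 + C)
k(P) = 9 + P (k(P) = P + 9 = 9 + P)
(k(-4) + x(10))*89 = ((9 - 4) + (-6 + 10))*89 = (5 + 4)*89 = 9*89 = 801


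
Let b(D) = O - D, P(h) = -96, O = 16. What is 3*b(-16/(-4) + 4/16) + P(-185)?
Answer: -243/4 ≈ -60.750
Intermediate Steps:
b(D) = 16 - D
3*b(-16/(-4) + 4/16) + P(-185) = 3*(16 - (-16/(-4) + 4/16)) - 96 = 3*(16 - (-16*(-¼) + 4*(1/16))) - 96 = 3*(16 - (4 + ¼)) - 96 = 3*(16 - 1*17/4) - 96 = 3*(16 - 17/4) - 96 = 3*(47/4) - 96 = 141/4 - 96 = -243/4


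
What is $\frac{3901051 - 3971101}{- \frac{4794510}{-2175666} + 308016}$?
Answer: $- \frac{25400900550}{111690788861} \approx -0.22742$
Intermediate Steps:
$\frac{3901051 - 3971101}{- \frac{4794510}{-2175666} + 308016} = - \frac{70050}{\left(-4794510\right) \left(- \frac{1}{2175666}\right) + 308016} = - \frac{70050}{\frac{799085}{362611} + 308016} = - \frac{70050}{\frac{111690788861}{362611}} = \left(-70050\right) \frac{362611}{111690788861} = - \frac{25400900550}{111690788861}$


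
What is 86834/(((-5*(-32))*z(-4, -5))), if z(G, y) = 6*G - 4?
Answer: -43417/2240 ≈ -19.383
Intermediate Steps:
z(G, y) = -4 + 6*G
86834/(((-5*(-32))*z(-4, -5))) = 86834/(((-5*(-32))*(-4 + 6*(-4)))) = 86834/((160*(-4 - 24))) = 86834/((160*(-28))) = 86834/(-4480) = 86834*(-1/4480) = -43417/2240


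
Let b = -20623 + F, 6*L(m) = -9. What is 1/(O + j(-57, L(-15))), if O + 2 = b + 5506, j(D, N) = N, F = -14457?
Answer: -2/59155 ≈ -3.3809e-5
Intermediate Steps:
L(m) = -3/2 (L(m) = (1/6)*(-9) = -3/2)
b = -35080 (b = -20623 - 14457 = -35080)
O = -29576 (O = -2 + (-35080 + 5506) = -2 - 29574 = -29576)
1/(O + j(-57, L(-15))) = 1/(-29576 - 3/2) = 1/(-59155/2) = -2/59155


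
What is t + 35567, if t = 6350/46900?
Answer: 33361973/938 ≈ 35567.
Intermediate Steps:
t = 127/938 (t = 6350*(1/46900) = 127/938 ≈ 0.13539)
t + 35567 = 127/938 + 35567 = 33361973/938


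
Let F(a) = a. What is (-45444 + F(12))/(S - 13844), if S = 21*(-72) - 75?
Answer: 45432/15431 ≈ 2.9442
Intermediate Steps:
S = -1587 (S = -1512 - 75 = -1587)
(-45444 + F(12))/(S - 13844) = (-45444 + 12)/(-1587 - 13844) = -45432/(-15431) = -45432*(-1/15431) = 45432/15431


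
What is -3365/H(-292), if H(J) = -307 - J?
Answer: 673/3 ≈ 224.33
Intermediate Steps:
-3365/H(-292) = -3365/(-307 - 1*(-292)) = -3365/(-307 + 292) = -3365/(-15) = -3365*(-1/15) = 673/3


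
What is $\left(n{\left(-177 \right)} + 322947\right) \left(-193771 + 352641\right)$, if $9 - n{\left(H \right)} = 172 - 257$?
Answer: $51321523670$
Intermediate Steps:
$n{\left(H \right)} = 94$ ($n{\left(H \right)} = 9 - \left(172 - 257\right) = 9 - -85 = 9 + 85 = 94$)
$\left(n{\left(-177 \right)} + 322947\right) \left(-193771 + 352641\right) = \left(94 + 322947\right) \left(-193771 + 352641\right) = 323041 \cdot 158870 = 51321523670$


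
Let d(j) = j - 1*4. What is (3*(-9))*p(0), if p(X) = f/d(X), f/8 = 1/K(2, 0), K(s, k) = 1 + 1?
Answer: 27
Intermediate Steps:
K(s, k) = 2
d(j) = -4 + j (d(j) = j - 4 = -4 + j)
f = 4 (f = 8/2 = 8*(1/2) = 4)
p(X) = 4/(-4 + X)
(3*(-9))*p(0) = (3*(-9))*(4/(-4 + 0)) = -108/(-4) = -108*(-1)/4 = -27*(-1) = 27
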